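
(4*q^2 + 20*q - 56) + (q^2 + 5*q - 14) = 5*q^2 + 25*q - 70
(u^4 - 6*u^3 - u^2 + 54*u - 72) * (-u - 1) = -u^5 + 5*u^4 + 7*u^3 - 53*u^2 + 18*u + 72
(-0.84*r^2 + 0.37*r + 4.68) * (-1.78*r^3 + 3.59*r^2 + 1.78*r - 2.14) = 1.4952*r^5 - 3.6742*r^4 - 8.4973*r^3 + 19.2574*r^2 + 7.5386*r - 10.0152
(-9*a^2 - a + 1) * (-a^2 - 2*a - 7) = 9*a^4 + 19*a^3 + 64*a^2 + 5*a - 7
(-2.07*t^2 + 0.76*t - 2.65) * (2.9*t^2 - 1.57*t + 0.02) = -6.003*t^4 + 5.4539*t^3 - 8.9196*t^2 + 4.1757*t - 0.053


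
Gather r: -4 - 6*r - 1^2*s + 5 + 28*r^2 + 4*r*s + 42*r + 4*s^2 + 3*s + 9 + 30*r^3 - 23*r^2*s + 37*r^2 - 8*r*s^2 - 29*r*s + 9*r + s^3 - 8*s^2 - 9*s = 30*r^3 + r^2*(65 - 23*s) + r*(-8*s^2 - 25*s + 45) + s^3 - 4*s^2 - 7*s + 10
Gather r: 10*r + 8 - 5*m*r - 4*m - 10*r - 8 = -5*m*r - 4*m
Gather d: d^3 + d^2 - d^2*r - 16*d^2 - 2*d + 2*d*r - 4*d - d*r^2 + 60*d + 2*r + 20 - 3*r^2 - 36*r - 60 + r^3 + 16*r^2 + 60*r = d^3 + d^2*(-r - 15) + d*(-r^2 + 2*r + 54) + r^3 + 13*r^2 + 26*r - 40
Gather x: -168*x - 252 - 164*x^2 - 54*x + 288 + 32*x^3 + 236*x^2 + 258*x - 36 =32*x^3 + 72*x^2 + 36*x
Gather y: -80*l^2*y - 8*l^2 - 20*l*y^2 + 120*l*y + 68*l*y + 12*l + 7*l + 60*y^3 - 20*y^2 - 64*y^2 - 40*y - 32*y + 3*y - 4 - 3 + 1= -8*l^2 + 19*l + 60*y^3 + y^2*(-20*l - 84) + y*(-80*l^2 + 188*l - 69) - 6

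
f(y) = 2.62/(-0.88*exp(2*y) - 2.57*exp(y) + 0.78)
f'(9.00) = 0.00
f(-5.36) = 3.41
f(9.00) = 0.00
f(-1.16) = -23.36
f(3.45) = -0.00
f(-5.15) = 3.42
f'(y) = 2.62*(1.76*exp(2*y) + 2.57*exp(y))/(-0.88*exp(2*y) - 2.57*exp(y) + 0.78)^2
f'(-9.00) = 0.00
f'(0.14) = 1.24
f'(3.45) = 0.01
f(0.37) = -0.55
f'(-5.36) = 0.05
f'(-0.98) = 33.38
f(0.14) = -0.78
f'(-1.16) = 203.89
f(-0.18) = -1.32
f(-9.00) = 3.36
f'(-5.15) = 0.07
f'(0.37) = 0.85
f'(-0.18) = 2.25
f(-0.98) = -8.49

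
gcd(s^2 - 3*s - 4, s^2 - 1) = s + 1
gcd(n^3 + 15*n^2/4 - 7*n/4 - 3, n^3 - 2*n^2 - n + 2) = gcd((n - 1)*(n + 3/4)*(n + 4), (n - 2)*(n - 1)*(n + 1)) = n - 1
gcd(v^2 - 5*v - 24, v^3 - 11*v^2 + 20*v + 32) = v - 8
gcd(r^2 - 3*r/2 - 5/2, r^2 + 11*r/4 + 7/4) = r + 1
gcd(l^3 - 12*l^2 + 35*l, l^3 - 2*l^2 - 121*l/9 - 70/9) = l - 5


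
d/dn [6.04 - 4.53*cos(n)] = 4.53*sin(n)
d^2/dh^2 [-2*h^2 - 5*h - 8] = -4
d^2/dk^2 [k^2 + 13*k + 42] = 2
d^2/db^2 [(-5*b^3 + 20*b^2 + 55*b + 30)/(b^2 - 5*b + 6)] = 120*(b^3 + 3*b^2 - 33*b + 49)/(b^6 - 15*b^5 + 93*b^4 - 305*b^3 + 558*b^2 - 540*b + 216)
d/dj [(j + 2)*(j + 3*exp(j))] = j + (j + 2)*(3*exp(j) + 1) + 3*exp(j)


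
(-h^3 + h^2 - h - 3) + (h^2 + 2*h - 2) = -h^3 + 2*h^2 + h - 5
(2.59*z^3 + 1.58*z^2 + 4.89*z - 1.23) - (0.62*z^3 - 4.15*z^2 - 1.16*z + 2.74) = 1.97*z^3 + 5.73*z^2 + 6.05*z - 3.97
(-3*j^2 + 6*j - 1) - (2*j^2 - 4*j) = -5*j^2 + 10*j - 1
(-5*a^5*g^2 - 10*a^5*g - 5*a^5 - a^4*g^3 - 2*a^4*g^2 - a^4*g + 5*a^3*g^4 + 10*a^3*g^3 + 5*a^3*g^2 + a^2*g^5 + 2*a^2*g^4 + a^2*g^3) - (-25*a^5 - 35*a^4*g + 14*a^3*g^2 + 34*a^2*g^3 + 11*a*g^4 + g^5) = -5*a^5*g^2 - 10*a^5*g + 20*a^5 - a^4*g^3 - 2*a^4*g^2 + 34*a^4*g + 5*a^3*g^4 + 10*a^3*g^3 - 9*a^3*g^2 + a^2*g^5 + 2*a^2*g^4 - 33*a^2*g^3 - 11*a*g^4 - g^5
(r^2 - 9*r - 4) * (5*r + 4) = 5*r^3 - 41*r^2 - 56*r - 16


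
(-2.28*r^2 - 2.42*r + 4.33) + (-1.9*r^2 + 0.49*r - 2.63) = -4.18*r^2 - 1.93*r + 1.7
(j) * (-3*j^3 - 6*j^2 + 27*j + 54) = -3*j^4 - 6*j^3 + 27*j^2 + 54*j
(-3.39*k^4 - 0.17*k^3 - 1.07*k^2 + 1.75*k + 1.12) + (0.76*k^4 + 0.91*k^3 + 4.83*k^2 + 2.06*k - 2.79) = -2.63*k^4 + 0.74*k^3 + 3.76*k^2 + 3.81*k - 1.67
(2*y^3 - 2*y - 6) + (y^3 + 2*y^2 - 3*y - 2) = 3*y^3 + 2*y^2 - 5*y - 8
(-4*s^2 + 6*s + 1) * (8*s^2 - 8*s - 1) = -32*s^4 + 80*s^3 - 36*s^2 - 14*s - 1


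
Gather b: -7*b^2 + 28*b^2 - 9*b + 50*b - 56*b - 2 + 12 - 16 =21*b^2 - 15*b - 6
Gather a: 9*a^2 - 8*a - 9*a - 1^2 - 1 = 9*a^2 - 17*a - 2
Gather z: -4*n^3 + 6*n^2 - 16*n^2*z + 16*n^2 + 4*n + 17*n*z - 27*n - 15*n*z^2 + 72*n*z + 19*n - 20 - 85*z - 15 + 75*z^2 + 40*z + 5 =-4*n^3 + 22*n^2 - 4*n + z^2*(75 - 15*n) + z*(-16*n^2 + 89*n - 45) - 30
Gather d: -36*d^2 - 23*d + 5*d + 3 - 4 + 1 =-36*d^2 - 18*d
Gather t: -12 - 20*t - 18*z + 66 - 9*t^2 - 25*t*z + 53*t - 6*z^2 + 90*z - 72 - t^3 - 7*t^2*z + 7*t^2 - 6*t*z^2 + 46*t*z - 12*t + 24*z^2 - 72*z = -t^3 + t^2*(-7*z - 2) + t*(-6*z^2 + 21*z + 21) + 18*z^2 - 18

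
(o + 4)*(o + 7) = o^2 + 11*o + 28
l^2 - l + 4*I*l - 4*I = (l - 1)*(l + 4*I)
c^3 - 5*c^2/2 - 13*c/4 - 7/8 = (c - 7/2)*(c + 1/2)^2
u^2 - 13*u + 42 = (u - 7)*(u - 6)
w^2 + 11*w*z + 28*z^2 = (w + 4*z)*(w + 7*z)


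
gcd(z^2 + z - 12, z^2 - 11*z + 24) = z - 3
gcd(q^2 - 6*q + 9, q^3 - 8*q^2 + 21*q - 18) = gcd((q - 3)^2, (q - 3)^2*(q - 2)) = q^2 - 6*q + 9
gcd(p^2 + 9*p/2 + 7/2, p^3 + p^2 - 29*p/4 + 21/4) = p + 7/2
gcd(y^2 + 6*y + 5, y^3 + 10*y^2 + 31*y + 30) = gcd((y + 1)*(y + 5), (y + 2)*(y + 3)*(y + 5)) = y + 5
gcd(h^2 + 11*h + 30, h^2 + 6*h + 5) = h + 5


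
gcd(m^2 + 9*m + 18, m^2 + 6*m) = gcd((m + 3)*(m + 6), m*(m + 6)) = m + 6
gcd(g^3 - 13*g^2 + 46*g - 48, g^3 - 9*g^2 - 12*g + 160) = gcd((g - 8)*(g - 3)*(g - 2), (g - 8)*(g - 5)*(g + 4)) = g - 8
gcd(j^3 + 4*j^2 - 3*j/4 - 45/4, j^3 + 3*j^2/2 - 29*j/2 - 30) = j^2 + 11*j/2 + 15/2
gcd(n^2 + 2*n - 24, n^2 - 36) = n + 6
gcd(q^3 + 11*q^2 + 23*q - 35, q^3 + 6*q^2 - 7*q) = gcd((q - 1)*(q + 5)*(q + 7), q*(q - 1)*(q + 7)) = q^2 + 6*q - 7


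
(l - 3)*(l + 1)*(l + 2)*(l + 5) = l^4 + 5*l^3 - 7*l^2 - 41*l - 30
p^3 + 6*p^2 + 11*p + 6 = (p + 1)*(p + 2)*(p + 3)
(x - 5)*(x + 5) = x^2 - 25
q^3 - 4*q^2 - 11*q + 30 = (q - 5)*(q - 2)*(q + 3)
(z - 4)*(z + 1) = z^2 - 3*z - 4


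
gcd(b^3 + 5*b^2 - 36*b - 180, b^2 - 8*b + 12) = b - 6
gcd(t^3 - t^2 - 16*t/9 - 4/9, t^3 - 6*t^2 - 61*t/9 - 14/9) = t^2 + t + 2/9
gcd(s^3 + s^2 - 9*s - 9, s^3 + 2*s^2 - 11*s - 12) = s^2 - 2*s - 3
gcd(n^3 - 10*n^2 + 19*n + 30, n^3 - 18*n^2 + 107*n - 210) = n^2 - 11*n + 30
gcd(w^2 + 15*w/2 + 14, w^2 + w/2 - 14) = w + 4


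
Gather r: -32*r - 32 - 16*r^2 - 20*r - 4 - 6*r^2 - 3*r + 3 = -22*r^2 - 55*r - 33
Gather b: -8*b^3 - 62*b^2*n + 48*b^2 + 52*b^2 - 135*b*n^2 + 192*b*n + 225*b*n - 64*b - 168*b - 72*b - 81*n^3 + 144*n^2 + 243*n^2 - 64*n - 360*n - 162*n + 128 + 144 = -8*b^3 + b^2*(100 - 62*n) + b*(-135*n^2 + 417*n - 304) - 81*n^3 + 387*n^2 - 586*n + 272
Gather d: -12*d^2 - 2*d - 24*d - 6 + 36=-12*d^2 - 26*d + 30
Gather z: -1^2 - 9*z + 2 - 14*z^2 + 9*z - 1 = -14*z^2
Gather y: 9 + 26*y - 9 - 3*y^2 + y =-3*y^2 + 27*y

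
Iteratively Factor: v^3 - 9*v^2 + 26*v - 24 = (v - 2)*(v^2 - 7*v + 12) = (v - 3)*(v - 2)*(v - 4)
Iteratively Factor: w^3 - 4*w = (w)*(w^2 - 4) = w*(w - 2)*(w + 2)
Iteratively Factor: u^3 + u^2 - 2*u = (u + 2)*(u^2 - u) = u*(u + 2)*(u - 1)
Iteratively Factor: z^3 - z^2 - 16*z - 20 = (z + 2)*(z^2 - 3*z - 10) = (z - 5)*(z + 2)*(z + 2)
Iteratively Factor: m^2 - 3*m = (m - 3)*(m)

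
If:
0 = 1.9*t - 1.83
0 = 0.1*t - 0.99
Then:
No Solution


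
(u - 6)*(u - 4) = u^2 - 10*u + 24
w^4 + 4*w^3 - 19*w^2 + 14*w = w*(w - 2)*(w - 1)*(w + 7)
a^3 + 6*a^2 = a^2*(a + 6)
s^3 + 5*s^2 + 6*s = s*(s + 2)*(s + 3)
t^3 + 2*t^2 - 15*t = t*(t - 3)*(t + 5)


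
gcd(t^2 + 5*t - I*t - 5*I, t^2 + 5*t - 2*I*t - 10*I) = t + 5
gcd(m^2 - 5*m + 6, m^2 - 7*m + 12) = m - 3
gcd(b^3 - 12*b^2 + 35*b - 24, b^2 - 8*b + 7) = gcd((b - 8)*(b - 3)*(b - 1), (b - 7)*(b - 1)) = b - 1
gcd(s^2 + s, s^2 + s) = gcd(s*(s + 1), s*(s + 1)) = s^2 + s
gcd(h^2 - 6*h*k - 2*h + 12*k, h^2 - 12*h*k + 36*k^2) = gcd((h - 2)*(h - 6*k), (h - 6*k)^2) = h - 6*k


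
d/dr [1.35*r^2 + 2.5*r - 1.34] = 2.7*r + 2.5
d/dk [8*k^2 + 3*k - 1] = 16*k + 3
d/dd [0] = 0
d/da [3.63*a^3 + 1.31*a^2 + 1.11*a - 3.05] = 10.89*a^2 + 2.62*a + 1.11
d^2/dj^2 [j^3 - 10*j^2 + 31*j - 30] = 6*j - 20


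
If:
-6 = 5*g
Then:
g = -6/5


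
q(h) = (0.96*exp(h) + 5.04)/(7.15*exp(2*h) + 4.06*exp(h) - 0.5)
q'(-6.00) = -0.22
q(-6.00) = -10.29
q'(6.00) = 0.00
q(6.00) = 0.00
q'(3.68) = -0.00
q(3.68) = 0.00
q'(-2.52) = -133.52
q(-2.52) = -40.28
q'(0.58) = -0.35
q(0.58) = 0.23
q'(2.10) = -0.03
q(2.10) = 0.03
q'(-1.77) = -35.75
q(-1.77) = 13.04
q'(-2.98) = -16.50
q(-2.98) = -18.48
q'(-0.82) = -3.32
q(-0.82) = 2.04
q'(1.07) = -0.16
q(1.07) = 0.11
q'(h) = (0.96*exp(h) + 5.04)*(-14.3*exp(2*h) - 4.06*exp(h))/(7.15*exp(2*h) + 4.06*exp(h) - 0.5)^2 + 0.96*exp(h)/(7.15*exp(2*h) + 4.06*exp(h) - 0.5) = (-(0.96*exp(h) + 5.04)*(14.3*exp(h) + 4.06) + 6.864*exp(2*h) + 3.8976*exp(h) - 0.48)*exp(h)/(7.15*exp(2*h) + 4.06*exp(h) - 0.5)^2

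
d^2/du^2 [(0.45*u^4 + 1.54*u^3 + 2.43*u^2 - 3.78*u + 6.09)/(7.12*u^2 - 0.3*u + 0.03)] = (45.62496*u^6 - 5.76720000000012*u^5 + 0.81971999999962*u^4 - 373.314192*u^3 + 1849.180788*u^2 - 73.196676*u - 1.569114)/(360.944128*u^6 - 45.62496*u^5 + 6.484896*u^4 - 0.41148*u^3 + 0.027324*u^2 - 0.00081*u + 2.7e-5)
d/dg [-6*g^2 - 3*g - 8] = -12*g - 3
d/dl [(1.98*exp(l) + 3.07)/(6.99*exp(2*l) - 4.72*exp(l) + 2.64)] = (-13.8402*exp(2*l) - 42.9186*exp(l) + 19.7176)*exp(l)/(48.8601*exp(4*l) - 65.9856*exp(3*l) + 59.1856*exp(2*l) - 24.9216*exp(l) + 6.9696)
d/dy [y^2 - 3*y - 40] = 2*y - 3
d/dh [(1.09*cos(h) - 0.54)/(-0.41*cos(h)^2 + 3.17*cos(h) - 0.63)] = (-0.4469*cos(h)^2 + 0.4428*cos(h) - 1.0251)*sin(h)/(0.1681*cos(h)^4 - 2.5994*cos(h)^3 + 10.5655*cos(h)^2 - 3.9942*cos(h) + 0.3969)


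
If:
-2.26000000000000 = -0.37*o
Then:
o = 6.11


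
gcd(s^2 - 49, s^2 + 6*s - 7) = s + 7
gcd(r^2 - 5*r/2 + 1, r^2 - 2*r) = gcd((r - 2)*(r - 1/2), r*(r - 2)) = r - 2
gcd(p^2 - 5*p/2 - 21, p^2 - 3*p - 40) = 1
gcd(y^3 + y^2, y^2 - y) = y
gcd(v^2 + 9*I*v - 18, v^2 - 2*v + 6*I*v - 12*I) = v + 6*I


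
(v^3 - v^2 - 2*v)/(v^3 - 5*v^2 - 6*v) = (v - 2)/(v - 6)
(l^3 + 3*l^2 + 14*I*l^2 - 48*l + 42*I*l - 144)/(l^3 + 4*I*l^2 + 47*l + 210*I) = (l^2 + l*(3 + 8*I) + 24*I)/(l^2 - 2*I*l + 35)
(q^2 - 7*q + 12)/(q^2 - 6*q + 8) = (q - 3)/(q - 2)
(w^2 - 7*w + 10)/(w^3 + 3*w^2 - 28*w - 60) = (w - 2)/(w^2 + 8*w + 12)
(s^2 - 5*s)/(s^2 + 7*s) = (s - 5)/(s + 7)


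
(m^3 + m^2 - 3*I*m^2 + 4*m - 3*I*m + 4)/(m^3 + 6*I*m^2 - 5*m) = (m^2 + m*(1 - 4*I) - 4*I)/(m*(m + 5*I))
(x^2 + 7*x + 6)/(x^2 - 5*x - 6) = (x + 6)/(x - 6)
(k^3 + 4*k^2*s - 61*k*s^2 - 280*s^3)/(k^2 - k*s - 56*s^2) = k + 5*s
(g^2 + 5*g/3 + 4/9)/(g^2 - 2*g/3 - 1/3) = (g + 4/3)/(g - 1)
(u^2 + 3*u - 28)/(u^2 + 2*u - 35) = (u - 4)/(u - 5)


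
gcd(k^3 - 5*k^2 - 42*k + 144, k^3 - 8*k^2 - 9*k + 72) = k^2 - 11*k + 24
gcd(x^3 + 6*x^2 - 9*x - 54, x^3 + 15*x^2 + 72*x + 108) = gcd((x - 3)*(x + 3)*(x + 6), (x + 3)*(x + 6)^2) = x^2 + 9*x + 18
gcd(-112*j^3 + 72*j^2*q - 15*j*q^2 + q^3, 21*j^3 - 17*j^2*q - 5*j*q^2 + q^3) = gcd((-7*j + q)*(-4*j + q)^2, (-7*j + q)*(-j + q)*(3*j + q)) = -7*j + q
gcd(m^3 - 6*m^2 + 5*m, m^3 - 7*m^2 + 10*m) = m^2 - 5*m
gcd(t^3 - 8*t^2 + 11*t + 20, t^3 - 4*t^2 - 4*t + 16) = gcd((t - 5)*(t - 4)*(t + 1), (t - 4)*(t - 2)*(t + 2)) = t - 4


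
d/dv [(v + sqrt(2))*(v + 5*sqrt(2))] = 2*v + 6*sqrt(2)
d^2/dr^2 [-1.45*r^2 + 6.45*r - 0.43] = -2.90000000000000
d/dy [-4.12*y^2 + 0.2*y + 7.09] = 0.2 - 8.24*y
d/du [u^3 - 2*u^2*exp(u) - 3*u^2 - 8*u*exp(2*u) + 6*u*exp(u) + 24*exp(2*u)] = -2*u^2*exp(u) + 3*u^2 - 16*u*exp(2*u) + 2*u*exp(u) - 6*u + 40*exp(2*u) + 6*exp(u)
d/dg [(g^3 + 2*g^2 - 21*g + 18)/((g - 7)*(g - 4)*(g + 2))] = (-11*g^4 + 54*g^3 - 63*g^2 + 548*g - 1284)/(g^6 - 18*g^5 + 93*g^4 + 4*g^3 - 972*g^2 + 672*g + 3136)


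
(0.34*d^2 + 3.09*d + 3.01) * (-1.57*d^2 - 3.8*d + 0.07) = -0.5338*d^4 - 6.1433*d^3 - 16.4439*d^2 - 11.2217*d + 0.2107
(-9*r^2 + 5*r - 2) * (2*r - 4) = -18*r^3 + 46*r^2 - 24*r + 8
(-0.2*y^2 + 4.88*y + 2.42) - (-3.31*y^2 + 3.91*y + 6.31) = 3.11*y^2 + 0.97*y - 3.89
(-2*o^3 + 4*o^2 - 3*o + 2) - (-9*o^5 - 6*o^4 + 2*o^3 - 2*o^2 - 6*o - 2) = 9*o^5 + 6*o^4 - 4*o^3 + 6*o^2 + 3*o + 4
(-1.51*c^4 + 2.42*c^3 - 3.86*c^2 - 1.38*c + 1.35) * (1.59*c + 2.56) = -2.4009*c^5 - 0.0178000000000003*c^4 + 0.0577999999999994*c^3 - 12.0758*c^2 - 1.3863*c + 3.456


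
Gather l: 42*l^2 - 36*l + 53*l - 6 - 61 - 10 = 42*l^2 + 17*l - 77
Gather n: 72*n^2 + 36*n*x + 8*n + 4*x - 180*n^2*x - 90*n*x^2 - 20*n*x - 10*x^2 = n^2*(72 - 180*x) + n*(-90*x^2 + 16*x + 8) - 10*x^2 + 4*x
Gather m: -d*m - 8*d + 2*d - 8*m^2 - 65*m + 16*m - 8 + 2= -6*d - 8*m^2 + m*(-d - 49) - 6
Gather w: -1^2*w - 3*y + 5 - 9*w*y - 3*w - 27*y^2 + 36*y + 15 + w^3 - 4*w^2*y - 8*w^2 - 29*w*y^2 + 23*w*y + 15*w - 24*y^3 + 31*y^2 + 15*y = w^3 + w^2*(-4*y - 8) + w*(-29*y^2 + 14*y + 11) - 24*y^3 + 4*y^2 + 48*y + 20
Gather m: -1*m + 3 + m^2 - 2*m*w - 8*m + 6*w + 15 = m^2 + m*(-2*w - 9) + 6*w + 18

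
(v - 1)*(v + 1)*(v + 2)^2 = v^4 + 4*v^3 + 3*v^2 - 4*v - 4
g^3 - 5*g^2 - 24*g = g*(g - 8)*(g + 3)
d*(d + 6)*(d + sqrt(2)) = d^3 + sqrt(2)*d^2 + 6*d^2 + 6*sqrt(2)*d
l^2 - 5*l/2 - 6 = (l - 4)*(l + 3/2)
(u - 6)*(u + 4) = u^2 - 2*u - 24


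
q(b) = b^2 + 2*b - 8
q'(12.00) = 26.00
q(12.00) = 160.00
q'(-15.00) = -28.00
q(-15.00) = 187.00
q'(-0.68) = 0.64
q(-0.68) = -8.90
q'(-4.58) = -7.16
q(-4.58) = 3.82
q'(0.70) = 3.40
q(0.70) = -6.11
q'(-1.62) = -1.24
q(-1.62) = -8.62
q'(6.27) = 14.54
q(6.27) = 43.85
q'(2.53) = 7.06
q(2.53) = 3.46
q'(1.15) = 4.30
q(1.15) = -4.38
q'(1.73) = 5.46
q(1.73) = -1.55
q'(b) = 2*b + 2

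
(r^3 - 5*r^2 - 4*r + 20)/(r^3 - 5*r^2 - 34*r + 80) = (r^2 - 3*r - 10)/(r^2 - 3*r - 40)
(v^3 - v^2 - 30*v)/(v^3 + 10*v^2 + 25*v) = (v - 6)/(v + 5)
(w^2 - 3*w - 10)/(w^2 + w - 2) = (w - 5)/(w - 1)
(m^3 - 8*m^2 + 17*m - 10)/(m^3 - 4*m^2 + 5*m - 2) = (m - 5)/(m - 1)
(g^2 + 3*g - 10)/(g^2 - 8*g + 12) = (g + 5)/(g - 6)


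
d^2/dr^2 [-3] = 0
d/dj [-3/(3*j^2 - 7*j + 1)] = 3*(6*j - 7)/(3*j^2 - 7*j + 1)^2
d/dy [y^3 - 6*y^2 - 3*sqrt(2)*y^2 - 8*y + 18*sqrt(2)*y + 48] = 3*y^2 - 12*y - 6*sqrt(2)*y - 8 + 18*sqrt(2)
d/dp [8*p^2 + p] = 16*p + 1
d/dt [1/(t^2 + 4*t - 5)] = 2*(-t - 2)/(t^2 + 4*t - 5)^2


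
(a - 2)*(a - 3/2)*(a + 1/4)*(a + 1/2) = a^4 - 11*a^3/4 + a^2/2 + 29*a/16 + 3/8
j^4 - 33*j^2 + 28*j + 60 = (j - 5)*(j - 2)*(j + 1)*(j + 6)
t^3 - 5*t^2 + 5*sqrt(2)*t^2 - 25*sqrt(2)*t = t*(t - 5)*(t + 5*sqrt(2))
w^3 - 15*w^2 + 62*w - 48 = (w - 8)*(w - 6)*(w - 1)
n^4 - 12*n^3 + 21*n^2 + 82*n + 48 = (n - 8)*(n - 6)*(n + 1)^2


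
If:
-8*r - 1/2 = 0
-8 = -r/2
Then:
No Solution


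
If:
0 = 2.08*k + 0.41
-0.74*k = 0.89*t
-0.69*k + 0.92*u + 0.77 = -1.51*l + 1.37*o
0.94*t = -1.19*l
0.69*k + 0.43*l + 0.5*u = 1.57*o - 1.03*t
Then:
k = -0.20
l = -0.13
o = -0.50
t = 0.16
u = -1.51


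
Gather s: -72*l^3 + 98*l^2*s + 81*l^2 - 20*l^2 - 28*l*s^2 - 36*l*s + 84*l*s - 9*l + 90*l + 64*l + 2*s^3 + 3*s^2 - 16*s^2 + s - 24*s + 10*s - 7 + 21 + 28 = -72*l^3 + 61*l^2 + 145*l + 2*s^3 + s^2*(-28*l - 13) + s*(98*l^2 + 48*l - 13) + 42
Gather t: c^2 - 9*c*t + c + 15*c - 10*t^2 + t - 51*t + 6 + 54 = c^2 + 16*c - 10*t^2 + t*(-9*c - 50) + 60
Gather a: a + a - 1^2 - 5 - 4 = 2*a - 10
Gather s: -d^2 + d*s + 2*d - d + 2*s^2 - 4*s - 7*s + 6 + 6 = -d^2 + d + 2*s^2 + s*(d - 11) + 12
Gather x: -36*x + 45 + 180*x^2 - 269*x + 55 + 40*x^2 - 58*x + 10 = 220*x^2 - 363*x + 110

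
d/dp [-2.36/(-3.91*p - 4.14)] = -9.2276/(3.91*p + 4.14)^2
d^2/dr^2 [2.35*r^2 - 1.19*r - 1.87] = 4.70000000000000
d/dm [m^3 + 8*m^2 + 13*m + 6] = 3*m^2 + 16*m + 13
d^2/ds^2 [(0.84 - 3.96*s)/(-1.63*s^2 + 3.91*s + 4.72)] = ((33.7056 - 38.7288*s)*(-1.63*s^2 + 3.91*s + 4.72) - (3.26*s - 3.91)*(3.96*s - 0.84)*(6.52*s - 7.82))/(-1.63*s^2 + 3.91*s + 4.72)^3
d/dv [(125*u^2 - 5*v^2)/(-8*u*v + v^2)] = 10*(v^2*(8*u - v) + (4*u - v)*(25*u^2 - v^2))/(v^2*(8*u - v)^2)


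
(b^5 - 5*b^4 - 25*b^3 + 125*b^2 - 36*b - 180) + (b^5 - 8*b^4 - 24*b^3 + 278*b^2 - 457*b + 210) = 2*b^5 - 13*b^4 - 49*b^3 + 403*b^2 - 493*b + 30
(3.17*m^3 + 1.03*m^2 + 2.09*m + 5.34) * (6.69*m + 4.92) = 21.2073*m^4 + 22.4871*m^3 + 19.0497*m^2 + 46.0074*m + 26.2728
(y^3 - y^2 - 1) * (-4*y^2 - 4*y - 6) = -4*y^5 - 2*y^3 + 10*y^2 + 4*y + 6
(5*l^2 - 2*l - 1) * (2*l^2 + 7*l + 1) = 10*l^4 + 31*l^3 - 11*l^2 - 9*l - 1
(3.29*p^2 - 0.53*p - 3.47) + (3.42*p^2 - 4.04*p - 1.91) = 6.71*p^2 - 4.57*p - 5.38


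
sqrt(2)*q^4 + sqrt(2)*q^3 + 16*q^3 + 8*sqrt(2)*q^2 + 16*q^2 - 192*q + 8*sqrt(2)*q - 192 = (q - 2*sqrt(2))*(q + 4*sqrt(2))*(q + 6*sqrt(2))*(sqrt(2)*q + sqrt(2))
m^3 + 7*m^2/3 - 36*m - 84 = (m - 6)*(m + 7/3)*(m + 6)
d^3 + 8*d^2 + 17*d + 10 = (d + 1)*(d + 2)*(d + 5)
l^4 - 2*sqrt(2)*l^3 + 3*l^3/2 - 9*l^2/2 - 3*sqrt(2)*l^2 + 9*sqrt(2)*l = l*(l - 3/2)*(l + 3)*(l - 2*sqrt(2))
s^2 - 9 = (s - 3)*(s + 3)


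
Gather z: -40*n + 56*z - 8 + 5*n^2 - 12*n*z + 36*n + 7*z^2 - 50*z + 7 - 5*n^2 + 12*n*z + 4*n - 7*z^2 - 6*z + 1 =0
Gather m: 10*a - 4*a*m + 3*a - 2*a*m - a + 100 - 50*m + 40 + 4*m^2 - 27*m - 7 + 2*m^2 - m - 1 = 12*a + 6*m^2 + m*(-6*a - 78) + 132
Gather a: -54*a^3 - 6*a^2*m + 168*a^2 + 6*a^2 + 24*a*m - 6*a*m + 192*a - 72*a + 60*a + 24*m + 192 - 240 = -54*a^3 + a^2*(174 - 6*m) + a*(18*m + 180) + 24*m - 48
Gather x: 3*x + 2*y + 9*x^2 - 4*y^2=9*x^2 + 3*x - 4*y^2 + 2*y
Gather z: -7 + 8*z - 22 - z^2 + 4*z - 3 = -z^2 + 12*z - 32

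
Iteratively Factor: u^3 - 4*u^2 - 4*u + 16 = (u + 2)*(u^2 - 6*u + 8) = (u - 4)*(u + 2)*(u - 2)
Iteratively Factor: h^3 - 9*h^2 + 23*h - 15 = (h - 3)*(h^2 - 6*h + 5) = (h - 3)*(h - 1)*(h - 5)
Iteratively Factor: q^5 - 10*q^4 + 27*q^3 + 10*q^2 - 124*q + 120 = (q + 2)*(q^4 - 12*q^3 + 51*q^2 - 92*q + 60) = (q - 2)*(q + 2)*(q^3 - 10*q^2 + 31*q - 30) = (q - 5)*(q - 2)*(q + 2)*(q^2 - 5*q + 6) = (q - 5)*(q - 2)^2*(q + 2)*(q - 3)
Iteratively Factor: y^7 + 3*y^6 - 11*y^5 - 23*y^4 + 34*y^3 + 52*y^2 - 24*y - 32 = (y - 2)*(y^6 + 5*y^5 - y^4 - 25*y^3 - 16*y^2 + 20*y + 16) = (y - 2)*(y + 1)*(y^5 + 4*y^4 - 5*y^3 - 20*y^2 + 4*y + 16) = (y - 2)*(y + 1)*(y + 4)*(y^4 - 5*y^2 + 4) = (y - 2)*(y - 1)*(y + 1)*(y + 4)*(y^3 + y^2 - 4*y - 4) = (y - 2)*(y - 1)*(y + 1)^2*(y + 4)*(y^2 - 4) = (y - 2)*(y - 1)*(y + 1)^2*(y + 2)*(y + 4)*(y - 2)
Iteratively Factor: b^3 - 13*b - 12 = (b - 4)*(b^2 + 4*b + 3) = (b - 4)*(b + 3)*(b + 1)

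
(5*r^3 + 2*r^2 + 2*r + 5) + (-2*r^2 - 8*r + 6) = 5*r^3 - 6*r + 11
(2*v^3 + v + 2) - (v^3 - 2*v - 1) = v^3 + 3*v + 3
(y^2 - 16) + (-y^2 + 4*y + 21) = 4*y + 5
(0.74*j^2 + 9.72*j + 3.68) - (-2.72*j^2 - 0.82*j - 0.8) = 3.46*j^2 + 10.54*j + 4.48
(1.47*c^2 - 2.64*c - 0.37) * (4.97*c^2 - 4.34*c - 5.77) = 7.3059*c^4 - 19.5006*c^3 + 1.1368*c^2 + 16.8386*c + 2.1349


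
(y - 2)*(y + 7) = y^2 + 5*y - 14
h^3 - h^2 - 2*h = h*(h - 2)*(h + 1)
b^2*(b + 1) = b^3 + b^2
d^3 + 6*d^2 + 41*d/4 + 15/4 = (d + 1/2)*(d + 5/2)*(d + 3)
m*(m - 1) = m^2 - m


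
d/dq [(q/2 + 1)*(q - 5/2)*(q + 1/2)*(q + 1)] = 2*q^3 + 3*q^2/2 - 21*q/4 - 31/8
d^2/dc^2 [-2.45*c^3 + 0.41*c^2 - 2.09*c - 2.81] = 0.82 - 14.7*c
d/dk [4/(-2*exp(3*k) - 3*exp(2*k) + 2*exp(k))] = 8*(3*exp(2*k) + 3*exp(k) - 1)*exp(-k)/(2*exp(2*k) + 3*exp(k) - 2)^2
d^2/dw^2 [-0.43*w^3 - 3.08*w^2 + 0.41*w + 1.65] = -2.58*w - 6.16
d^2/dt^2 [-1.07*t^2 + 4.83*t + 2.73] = -2.14000000000000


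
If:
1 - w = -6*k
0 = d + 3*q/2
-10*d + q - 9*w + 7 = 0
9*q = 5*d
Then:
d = 0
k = -1/27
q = 0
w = 7/9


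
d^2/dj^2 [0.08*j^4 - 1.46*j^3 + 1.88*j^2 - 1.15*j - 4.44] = 0.96*j^2 - 8.76*j + 3.76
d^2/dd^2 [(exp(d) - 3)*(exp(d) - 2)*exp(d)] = (9*exp(2*d) - 20*exp(d) + 6)*exp(d)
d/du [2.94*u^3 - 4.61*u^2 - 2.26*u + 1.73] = 8.82*u^2 - 9.22*u - 2.26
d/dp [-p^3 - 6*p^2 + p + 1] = -3*p^2 - 12*p + 1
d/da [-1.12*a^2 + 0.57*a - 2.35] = 0.57 - 2.24*a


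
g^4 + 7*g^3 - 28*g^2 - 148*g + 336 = (g - 4)*(g - 2)*(g + 6)*(g + 7)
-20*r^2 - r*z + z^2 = (-5*r + z)*(4*r + z)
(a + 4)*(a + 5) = a^2 + 9*a + 20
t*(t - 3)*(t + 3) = t^3 - 9*t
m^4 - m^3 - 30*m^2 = m^2*(m - 6)*(m + 5)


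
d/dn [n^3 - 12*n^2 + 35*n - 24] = 3*n^2 - 24*n + 35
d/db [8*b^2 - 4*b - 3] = 16*b - 4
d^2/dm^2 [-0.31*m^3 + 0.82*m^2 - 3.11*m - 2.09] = 1.64 - 1.86*m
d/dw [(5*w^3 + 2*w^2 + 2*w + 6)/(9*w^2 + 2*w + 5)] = (45*w^4 + 20*w^3 + 61*w^2 - 88*w - 2)/(81*w^4 + 36*w^3 + 94*w^2 + 20*w + 25)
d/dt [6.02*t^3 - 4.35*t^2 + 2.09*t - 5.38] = 18.06*t^2 - 8.7*t + 2.09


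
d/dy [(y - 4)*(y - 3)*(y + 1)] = 3*y^2 - 12*y + 5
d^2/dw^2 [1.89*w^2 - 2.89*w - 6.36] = 3.78000000000000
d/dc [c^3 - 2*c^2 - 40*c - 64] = 3*c^2 - 4*c - 40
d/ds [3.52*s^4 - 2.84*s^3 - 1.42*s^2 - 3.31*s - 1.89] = 14.08*s^3 - 8.52*s^2 - 2.84*s - 3.31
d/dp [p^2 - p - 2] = 2*p - 1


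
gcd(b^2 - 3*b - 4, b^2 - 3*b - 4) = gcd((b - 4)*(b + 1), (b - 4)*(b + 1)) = b^2 - 3*b - 4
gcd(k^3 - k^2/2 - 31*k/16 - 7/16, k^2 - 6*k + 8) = 1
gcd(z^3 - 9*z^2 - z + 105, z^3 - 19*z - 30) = z^2 - 2*z - 15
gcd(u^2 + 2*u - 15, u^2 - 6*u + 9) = u - 3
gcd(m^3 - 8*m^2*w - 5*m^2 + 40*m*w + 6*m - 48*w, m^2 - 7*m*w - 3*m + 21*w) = m - 3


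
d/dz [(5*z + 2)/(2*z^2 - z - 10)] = (10*z^2 - 5*z - (4*z - 1)*(5*z + 2) - 50)/(-2*z^2 + z + 10)^2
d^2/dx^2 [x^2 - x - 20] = 2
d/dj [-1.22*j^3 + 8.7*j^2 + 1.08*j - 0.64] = -3.66*j^2 + 17.4*j + 1.08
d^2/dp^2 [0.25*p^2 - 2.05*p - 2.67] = 0.500000000000000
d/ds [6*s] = 6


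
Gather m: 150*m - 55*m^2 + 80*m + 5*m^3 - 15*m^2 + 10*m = 5*m^3 - 70*m^2 + 240*m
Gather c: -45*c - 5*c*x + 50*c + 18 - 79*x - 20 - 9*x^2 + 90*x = c*(5 - 5*x) - 9*x^2 + 11*x - 2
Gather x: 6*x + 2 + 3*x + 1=9*x + 3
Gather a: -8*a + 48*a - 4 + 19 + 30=40*a + 45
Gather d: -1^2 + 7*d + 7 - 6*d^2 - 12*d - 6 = -6*d^2 - 5*d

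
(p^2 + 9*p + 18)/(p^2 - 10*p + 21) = (p^2 + 9*p + 18)/(p^2 - 10*p + 21)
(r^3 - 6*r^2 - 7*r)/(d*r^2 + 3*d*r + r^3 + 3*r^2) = (r^2 - 6*r - 7)/(d*r + 3*d + r^2 + 3*r)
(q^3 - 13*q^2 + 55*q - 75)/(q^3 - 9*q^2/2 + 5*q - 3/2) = 2*(q^2 - 10*q + 25)/(2*q^2 - 3*q + 1)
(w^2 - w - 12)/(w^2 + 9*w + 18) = (w - 4)/(w + 6)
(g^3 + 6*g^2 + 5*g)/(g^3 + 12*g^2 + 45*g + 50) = g*(g + 1)/(g^2 + 7*g + 10)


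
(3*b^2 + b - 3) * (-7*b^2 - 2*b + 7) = -21*b^4 - 13*b^3 + 40*b^2 + 13*b - 21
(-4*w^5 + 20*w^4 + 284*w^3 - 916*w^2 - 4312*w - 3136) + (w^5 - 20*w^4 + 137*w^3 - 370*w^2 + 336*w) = -3*w^5 + 421*w^3 - 1286*w^2 - 3976*w - 3136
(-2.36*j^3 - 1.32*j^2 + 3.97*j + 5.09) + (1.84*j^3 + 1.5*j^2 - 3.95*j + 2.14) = -0.52*j^3 + 0.18*j^2 + 0.02*j + 7.23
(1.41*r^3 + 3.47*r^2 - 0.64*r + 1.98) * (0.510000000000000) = 0.7191*r^3 + 1.7697*r^2 - 0.3264*r + 1.0098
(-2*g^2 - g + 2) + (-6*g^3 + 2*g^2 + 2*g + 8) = -6*g^3 + g + 10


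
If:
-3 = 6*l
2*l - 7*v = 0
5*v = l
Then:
No Solution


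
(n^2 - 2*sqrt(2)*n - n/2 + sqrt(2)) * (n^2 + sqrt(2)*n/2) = n^4 - 3*sqrt(2)*n^3/2 - n^3/2 - 2*n^2 + 3*sqrt(2)*n^2/4 + n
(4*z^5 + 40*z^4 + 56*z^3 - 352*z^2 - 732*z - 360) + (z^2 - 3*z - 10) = 4*z^5 + 40*z^4 + 56*z^3 - 351*z^2 - 735*z - 370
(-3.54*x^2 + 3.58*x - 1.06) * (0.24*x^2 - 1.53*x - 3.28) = -0.8496*x^4 + 6.2754*x^3 + 5.8794*x^2 - 10.1206*x + 3.4768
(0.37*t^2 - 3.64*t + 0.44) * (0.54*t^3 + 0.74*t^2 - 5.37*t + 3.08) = 0.1998*t^5 - 1.6918*t^4 - 4.4429*t^3 + 21.012*t^2 - 13.574*t + 1.3552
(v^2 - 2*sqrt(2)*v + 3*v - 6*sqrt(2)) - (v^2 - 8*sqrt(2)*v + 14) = 3*v + 6*sqrt(2)*v - 14 - 6*sqrt(2)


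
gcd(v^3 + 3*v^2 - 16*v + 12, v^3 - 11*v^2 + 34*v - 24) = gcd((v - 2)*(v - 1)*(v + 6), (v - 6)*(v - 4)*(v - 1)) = v - 1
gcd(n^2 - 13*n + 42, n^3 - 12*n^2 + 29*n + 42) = n^2 - 13*n + 42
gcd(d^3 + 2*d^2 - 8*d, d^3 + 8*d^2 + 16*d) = d^2 + 4*d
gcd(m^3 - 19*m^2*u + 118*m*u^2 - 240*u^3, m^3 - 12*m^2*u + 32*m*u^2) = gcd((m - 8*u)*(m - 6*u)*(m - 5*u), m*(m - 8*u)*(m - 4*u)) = -m + 8*u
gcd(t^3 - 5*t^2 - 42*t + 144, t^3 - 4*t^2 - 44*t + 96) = t^2 - 2*t - 48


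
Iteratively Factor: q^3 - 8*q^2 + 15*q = (q - 3)*(q^2 - 5*q) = q*(q - 3)*(q - 5)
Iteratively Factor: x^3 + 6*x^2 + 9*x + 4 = (x + 1)*(x^2 + 5*x + 4) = (x + 1)*(x + 4)*(x + 1)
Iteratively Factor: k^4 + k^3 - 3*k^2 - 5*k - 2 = (k + 1)*(k^3 - 3*k - 2) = (k + 1)^2*(k^2 - k - 2) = (k - 2)*(k + 1)^2*(k + 1)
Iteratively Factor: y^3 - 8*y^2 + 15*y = (y)*(y^2 - 8*y + 15) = y*(y - 5)*(y - 3)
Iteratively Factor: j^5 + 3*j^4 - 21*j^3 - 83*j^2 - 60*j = (j + 3)*(j^4 - 21*j^2 - 20*j) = (j + 3)*(j + 4)*(j^3 - 4*j^2 - 5*j) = j*(j + 3)*(j + 4)*(j^2 - 4*j - 5) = j*(j + 1)*(j + 3)*(j + 4)*(j - 5)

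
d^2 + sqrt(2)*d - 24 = (d - 3*sqrt(2))*(d + 4*sqrt(2))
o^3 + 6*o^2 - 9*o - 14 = (o - 2)*(o + 1)*(o + 7)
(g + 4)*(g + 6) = g^2 + 10*g + 24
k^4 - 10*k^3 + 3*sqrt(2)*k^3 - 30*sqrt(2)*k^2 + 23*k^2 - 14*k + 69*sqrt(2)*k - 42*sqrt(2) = (k - 7)*(k - 2)*(k - 1)*(k + 3*sqrt(2))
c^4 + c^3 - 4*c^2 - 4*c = c*(c - 2)*(c + 1)*(c + 2)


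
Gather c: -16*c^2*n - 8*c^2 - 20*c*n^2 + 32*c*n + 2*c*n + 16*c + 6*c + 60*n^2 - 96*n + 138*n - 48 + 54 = c^2*(-16*n - 8) + c*(-20*n^2 + 34*n + 22) + 60*n^2 + 42*n + 6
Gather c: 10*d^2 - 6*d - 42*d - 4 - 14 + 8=10*d^2 - 48*d - 10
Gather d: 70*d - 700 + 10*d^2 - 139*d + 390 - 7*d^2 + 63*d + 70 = 3*d^2 - 6*d - 240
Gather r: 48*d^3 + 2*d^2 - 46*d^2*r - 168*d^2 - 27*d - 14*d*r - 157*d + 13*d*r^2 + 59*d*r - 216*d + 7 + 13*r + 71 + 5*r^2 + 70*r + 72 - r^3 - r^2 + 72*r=48*d^3 - 166*d^2 - 400*d - r^3 + r^2*(13*d + 4) + r*(-46*d^2 + 45*d + 155) + 150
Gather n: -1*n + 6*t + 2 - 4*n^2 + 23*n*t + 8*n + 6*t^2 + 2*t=-4*n^2 + n*(23*t + 7) + 6*t^2 + 8*t + 2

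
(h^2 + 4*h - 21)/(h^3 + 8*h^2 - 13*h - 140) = (h - 3)/(h^2 + h - 20)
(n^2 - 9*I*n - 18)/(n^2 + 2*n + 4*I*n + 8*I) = (n^2 - 9*I*n - 18)/(n^2 + n*(2 + 4*I) + 8*I)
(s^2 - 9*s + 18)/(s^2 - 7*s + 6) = (s - 3)/(s - 1)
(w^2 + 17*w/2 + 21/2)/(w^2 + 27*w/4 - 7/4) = 2*(2*w + 3)/(4*w - 1)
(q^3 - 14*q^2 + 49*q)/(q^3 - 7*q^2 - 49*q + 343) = q/(q + 7)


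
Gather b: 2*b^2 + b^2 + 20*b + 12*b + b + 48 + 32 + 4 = 3*b^2 + 33*b + 84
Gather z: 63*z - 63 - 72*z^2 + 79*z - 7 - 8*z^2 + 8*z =-80*z^2 + 150*z - 70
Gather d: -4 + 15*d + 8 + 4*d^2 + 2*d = 4*d^2 + 17*d + 4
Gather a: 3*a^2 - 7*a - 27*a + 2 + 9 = 3*a^2 - 34*a + 11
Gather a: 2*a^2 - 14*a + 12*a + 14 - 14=2*a^2 - 2*a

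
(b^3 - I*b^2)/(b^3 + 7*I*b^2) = (b - I)/(b + 7*I)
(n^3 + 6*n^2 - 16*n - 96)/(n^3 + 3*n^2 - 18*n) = (n^2 - 16)/(n*(n - 3))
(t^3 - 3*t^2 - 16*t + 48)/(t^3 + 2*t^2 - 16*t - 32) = (t - 3)/(t + 2)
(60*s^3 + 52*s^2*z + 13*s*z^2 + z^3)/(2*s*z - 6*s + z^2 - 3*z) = (30*s^2 + 11*s*z + z^2)/(z - 3)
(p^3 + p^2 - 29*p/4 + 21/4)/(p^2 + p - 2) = (p^2 + 2*p - 21/4)/(p + 2)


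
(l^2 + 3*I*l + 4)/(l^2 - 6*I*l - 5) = (l + 4*I)/(l - 5*I)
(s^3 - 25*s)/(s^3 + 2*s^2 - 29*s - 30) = s*(s + 5)/(s^2 + 7*s + 6)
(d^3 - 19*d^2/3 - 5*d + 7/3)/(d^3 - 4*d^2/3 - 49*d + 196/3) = (3*d^2 + 2*d - 1)/(3*d^2 + 17*d - 28)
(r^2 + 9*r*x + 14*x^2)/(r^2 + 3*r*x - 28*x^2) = (-r - 2*x)/(-r + 4*x)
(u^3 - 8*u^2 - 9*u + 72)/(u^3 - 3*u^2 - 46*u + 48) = (u^2 - 9)/(u^2 + 5*u - 6)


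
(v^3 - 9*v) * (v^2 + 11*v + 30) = v^5 + 11*v^4 + 21*v^3 - 99*v^2 - 270*v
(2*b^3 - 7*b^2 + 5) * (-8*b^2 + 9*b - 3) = -16*b^5 + 74*b^4 - 69*b^3 - 19*b^2 + 45*b - 15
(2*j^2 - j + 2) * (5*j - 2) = 10*j^3 - 9*j^2 + 12*j - 4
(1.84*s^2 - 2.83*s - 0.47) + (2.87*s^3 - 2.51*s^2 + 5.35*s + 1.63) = 2.87*s^3 - 0.67*s^2 + 2.52*s + 1.16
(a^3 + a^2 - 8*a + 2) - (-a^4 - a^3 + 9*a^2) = a^4 + 2*a^3 - 8*a^2 - 8*a + 2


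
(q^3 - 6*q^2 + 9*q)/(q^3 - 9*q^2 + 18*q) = (q - 3)/(q - 6)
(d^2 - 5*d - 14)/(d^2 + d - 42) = (d^2 - 5*d - 14)/(d^2 + d - 42)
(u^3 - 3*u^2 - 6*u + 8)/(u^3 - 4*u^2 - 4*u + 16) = (u - 1)/(u - 2)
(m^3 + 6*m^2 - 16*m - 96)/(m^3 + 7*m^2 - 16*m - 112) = (m + 6)/(m + 7)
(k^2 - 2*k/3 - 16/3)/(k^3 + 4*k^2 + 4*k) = (k - 8/3)/(k*(k + 2))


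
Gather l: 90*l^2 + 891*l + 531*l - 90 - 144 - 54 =90*l^2 + 1422*l - 288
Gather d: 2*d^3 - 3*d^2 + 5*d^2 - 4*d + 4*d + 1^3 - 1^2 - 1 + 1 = 2*d^3 + 2*d^2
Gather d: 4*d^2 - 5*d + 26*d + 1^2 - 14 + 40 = 4*d^2 + 21*d + 27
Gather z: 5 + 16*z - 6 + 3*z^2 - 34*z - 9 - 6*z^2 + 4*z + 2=-3*z^2 - 14*z - 8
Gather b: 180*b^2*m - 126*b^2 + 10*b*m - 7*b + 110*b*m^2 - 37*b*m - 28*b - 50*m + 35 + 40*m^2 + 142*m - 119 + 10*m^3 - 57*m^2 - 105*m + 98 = b^2*(180*m - 126) + b*(110*m^2 - 27*m - 35) + 10*m^3 - 17*m^2 - 13*m + 14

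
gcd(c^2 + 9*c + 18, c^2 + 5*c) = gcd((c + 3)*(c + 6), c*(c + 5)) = 1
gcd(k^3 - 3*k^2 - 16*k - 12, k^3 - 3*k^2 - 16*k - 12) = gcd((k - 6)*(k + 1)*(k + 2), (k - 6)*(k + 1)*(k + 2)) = k^3 - 3*k^2 - 16*k - 12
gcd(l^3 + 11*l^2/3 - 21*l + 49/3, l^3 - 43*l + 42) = l^2 + 6*l - 7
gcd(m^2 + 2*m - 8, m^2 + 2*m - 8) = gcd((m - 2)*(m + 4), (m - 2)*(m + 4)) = m^2 + 2*m - 8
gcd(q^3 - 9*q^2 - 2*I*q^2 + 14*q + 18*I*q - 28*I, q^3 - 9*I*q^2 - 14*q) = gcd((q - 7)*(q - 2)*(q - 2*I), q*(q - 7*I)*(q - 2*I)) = q - 2*I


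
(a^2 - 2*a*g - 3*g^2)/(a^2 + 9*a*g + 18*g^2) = (a^2 - 2*a*g - 3*g^2)/(a^2 + 9*a*g + 18*g^2)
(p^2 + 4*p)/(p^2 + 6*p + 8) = p/(p + 2)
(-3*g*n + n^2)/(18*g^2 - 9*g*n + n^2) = -n/(6*g - n)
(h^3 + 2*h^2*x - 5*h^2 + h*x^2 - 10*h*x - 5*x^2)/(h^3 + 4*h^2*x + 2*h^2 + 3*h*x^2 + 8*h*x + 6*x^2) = (h^2 + h*x - 5*h - 5*x)/(h^2 + 3*h*x + 2*h + 6*x)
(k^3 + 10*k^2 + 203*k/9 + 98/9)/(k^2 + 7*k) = k + 3 + 14/(9*k)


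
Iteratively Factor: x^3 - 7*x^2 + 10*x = (x - 5)*(x^2 - 2*x) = (x - 5)*(x - 2)*(x)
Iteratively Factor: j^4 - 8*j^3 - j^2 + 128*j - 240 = (j + 4)*(j^3 - 12*j^2 + 47*j - 60) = (j - 5)*(j + 4)*(j^2 - 7*j + 12) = (j - 5)*(j - 4)*(j + 4)*(j - 3)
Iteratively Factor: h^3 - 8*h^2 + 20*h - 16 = (h - 2)*(h^2 - 6*h + 8) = (h - 4)*(h - 2)*(h - 2)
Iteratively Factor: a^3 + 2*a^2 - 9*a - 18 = (a - 3)*(a^2 + 5*a + 6) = (a - 3)*(a + 3)*(a + 2)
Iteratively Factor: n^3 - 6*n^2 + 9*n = (n - 3)*(n^2 - 3*n) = (n - 3)^2*(n)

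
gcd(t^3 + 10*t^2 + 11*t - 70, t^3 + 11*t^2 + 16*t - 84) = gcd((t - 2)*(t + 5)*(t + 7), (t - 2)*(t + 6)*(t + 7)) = t^2 + 5*t - 14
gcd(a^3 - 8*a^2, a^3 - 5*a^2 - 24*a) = a^2 - 8*a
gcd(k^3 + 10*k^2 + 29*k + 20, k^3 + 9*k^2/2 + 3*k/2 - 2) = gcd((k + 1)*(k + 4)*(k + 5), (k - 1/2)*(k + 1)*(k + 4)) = k^2 + 5*k + 4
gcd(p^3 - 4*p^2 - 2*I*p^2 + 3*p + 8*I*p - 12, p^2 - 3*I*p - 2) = 1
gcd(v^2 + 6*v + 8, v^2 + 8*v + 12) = v + 2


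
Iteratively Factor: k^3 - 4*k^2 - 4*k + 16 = (k - 2)*(k^2 - 2*k - 8) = (k - 2)*(k + 2)*(k - 4)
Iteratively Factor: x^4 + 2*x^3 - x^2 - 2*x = (x + 2)*(x^3 - x) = (x + 1)*(x + 2)*(x^2 - x) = (x - 1)*(x + 1)*(x + 2)*(x)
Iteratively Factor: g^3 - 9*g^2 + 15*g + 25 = (g + 1)*(g^2 - 10*g + 25) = (g - 5)*(g + 1)*(g - 5)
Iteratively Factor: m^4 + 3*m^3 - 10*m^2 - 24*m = (m)*(m^3 + 3*m^2 - 10*m - 24) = m*(m + 4)*(m^2 - m - 6) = m*(m + 2)*(m + 4)*(m - 3)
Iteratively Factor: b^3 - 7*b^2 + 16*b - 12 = (b - 2)*(b^2 - 5*b + 6) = (b - 2)^2*(b - 3)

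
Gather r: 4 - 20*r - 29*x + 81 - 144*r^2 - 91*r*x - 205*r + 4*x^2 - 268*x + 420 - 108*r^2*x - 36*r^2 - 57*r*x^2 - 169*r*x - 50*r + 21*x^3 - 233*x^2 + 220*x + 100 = r^2*(-108*x - 180) + r*(-57*x^2 - 260*x - 275) + 21*x^3 - 229*x^2 - 77*x + 605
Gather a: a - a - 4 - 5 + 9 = 0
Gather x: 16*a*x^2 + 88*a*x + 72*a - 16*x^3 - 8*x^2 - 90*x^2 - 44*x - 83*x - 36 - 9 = 72*a - 16*x^3 + x^2*(16*a - 98) + x*(88*a - 127) - 45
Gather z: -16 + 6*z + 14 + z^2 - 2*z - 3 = z^2 + 4*z - 5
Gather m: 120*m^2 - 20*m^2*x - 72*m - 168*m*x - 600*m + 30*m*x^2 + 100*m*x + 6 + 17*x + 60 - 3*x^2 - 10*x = m^2*(120 - 20*x) + m*(30*x^2 - 68*x - 672) - 3*x^2 + 7*x + 66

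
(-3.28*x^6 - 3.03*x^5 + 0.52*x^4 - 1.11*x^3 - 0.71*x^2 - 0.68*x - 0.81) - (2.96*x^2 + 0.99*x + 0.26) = -3.28*x^6 - 3.03*x^5 + 0.52*x^4 - 1.11*x^3 - 3.67*x^2 - 1.67*x - 1.07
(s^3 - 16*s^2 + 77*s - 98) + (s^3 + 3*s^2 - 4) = 2*s^3 - 13*s^2 + 77*s - 102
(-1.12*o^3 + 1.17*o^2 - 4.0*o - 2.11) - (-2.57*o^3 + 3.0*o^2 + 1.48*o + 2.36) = 1.45*o^3 - 1.83*o^2 - 5.48*o - 4.47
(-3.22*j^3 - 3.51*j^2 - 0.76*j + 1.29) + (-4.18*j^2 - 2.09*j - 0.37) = -3.22*j^3 - 7.69*j^2 - 2.85*j + 0.92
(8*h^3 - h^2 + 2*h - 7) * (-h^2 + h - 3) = -8*h^5 + 9*h^4 - 27*h^3 + 12*h^2 - 13*h + 21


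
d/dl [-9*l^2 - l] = -18*l - 1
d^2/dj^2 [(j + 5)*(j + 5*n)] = 2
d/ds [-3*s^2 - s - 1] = -6*s - 1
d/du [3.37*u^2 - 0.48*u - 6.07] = 6.74*u - 0.48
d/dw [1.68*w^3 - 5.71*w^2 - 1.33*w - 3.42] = 5.04*w^2 - 11.42*w - 1.33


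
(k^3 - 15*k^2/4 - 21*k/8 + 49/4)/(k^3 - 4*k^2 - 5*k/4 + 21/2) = (4*k + 7)/(2*(2*k + 3))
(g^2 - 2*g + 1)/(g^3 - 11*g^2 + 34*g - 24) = (g - 1)/(g^2 - 10*g + 24)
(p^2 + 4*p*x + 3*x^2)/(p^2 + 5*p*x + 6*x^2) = (p + x)/(p + 2*x)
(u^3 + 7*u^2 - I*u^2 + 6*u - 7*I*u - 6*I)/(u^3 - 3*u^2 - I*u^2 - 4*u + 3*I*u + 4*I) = (u + 6)/(u - 4)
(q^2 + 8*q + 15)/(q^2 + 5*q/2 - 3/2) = 2*(q + 5)/(2*q - 1)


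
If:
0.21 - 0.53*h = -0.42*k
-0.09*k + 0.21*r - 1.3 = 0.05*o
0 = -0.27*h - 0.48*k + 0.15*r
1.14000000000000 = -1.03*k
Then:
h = -0.48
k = -1.11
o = -42.52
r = -4.41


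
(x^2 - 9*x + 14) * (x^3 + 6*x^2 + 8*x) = x^5 - 3*x^4 - 32*x^3 + 12*x^2 + 112*x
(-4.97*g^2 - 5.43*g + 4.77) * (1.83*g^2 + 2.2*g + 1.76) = -9.0951*g^4 - 20.8709*g^3 - 11.9641*g^2 + 0.937200000000001*g + 8.3952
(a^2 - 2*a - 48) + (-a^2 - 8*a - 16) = -10*a - 64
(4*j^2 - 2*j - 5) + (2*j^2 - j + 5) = 6*j^2 - 3*j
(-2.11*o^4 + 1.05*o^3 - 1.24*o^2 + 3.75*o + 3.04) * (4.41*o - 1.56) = -9.3051*o^5 + 7.9221*o^4 - 7.1064*o^3 + 18.4719*o^2 + 7.5564*o - 4.7424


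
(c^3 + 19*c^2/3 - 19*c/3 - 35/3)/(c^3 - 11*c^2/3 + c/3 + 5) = (c + 7)/(c - 3)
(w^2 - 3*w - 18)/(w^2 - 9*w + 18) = (w + 3)/(w - 3)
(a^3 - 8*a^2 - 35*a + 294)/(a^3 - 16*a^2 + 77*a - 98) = (a + 6)/(a - 2)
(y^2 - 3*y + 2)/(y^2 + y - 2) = (y - 2)/(y + 2)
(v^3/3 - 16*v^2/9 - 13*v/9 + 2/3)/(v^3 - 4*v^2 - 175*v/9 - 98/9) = (-3*v^3 + 16*v^2 + 13*v - 6)/(-9*v^3 + 36*v^2 + 175*v + 98)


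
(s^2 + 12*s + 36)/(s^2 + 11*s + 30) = (s + 6)/(s + 5)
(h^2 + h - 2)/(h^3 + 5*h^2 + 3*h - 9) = (h + 2)/(h^2 + 6*h + 9)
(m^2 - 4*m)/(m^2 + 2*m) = (m - 4)/(m + 2)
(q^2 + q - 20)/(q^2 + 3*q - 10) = (q - 4)/(q - 2)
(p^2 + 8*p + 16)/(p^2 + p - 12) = (p + 4)/(p - 3)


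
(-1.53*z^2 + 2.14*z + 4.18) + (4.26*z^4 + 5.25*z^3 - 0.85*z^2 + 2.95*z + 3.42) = 4.26*z^4 + 5.25*z^3 - 2.38*z^2 + 5.09*z + 7.6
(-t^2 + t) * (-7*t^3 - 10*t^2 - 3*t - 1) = 7*t^5 + 3*t^4 - 7*t^3 - 2*t^2 - t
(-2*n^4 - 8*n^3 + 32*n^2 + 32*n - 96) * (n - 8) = -2*n^5 + 8*n^4 + 96*n^3 - 224*n^2 - 352*n + 768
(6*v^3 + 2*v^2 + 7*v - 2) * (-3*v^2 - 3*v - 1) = -18*v^5 - 24*v^4 - 33*v^3 - 17*v^2 - v + 2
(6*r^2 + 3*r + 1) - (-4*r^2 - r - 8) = 10*r^2 + 4*r + 9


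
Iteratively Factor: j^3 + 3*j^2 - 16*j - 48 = (j - 4)*(j^2 + 7*j + 12) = (j - 4)*(j + 4)*(j + 3)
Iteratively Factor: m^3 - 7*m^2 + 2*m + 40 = (m - 5)*(m^2 - 2*m - 8) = (m - 5)*(m + 2)*(m - 4)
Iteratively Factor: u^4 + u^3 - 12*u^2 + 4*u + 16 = (u + 4)*(u^3 - 3*u^2 + 4) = (u + 1)*(u + 4)*(u^2 - 4*u + 4) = (u - 2)*(u + 1)*(u + 4)*(u - 2)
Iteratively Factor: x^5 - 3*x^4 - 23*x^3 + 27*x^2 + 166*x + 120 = (x - 5)*(x^4 + 2*x^3 - 13*x^2 - 38*x - 24) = (x - 5)*(x + 1)*(x^3 + x^2 - 14*x - 24) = (x - 5)*(x + 1)*(x + 3)*(x^2 - 2*x - 8) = (x - 5)*(x + 1)*(x + 2)*(x + 3)*(x - 4)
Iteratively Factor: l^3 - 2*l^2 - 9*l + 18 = (l - 3)*(l^2 + l - 6) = (l - 3)*(l - 2)*(l + 3)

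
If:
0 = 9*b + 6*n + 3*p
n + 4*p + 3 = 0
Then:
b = 7*p/3 + 2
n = -4*p - 3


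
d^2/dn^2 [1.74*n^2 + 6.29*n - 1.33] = 3.48000000000000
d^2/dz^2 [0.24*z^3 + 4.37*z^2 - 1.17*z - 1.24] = 1.44*z + 8.74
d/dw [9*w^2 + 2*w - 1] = 18*w + 2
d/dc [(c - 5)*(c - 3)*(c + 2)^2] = 4*c^3 - 12*c^2 - 26*c + 28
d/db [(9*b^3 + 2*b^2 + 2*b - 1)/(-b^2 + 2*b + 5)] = 3*(-3*b^4 + 12*b^3 + 47*b^2 + 6*b + 4)/(b^4 - 4*b^3 - 6*b^2 + 20*b + 25)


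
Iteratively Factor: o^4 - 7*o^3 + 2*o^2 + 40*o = (o - 5)*(o^3 - 2*o^2 - 8*o) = (o - 5)*(o - 4)*(o^2 + 2*o) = (o - 5)*(o - 4)*(o + 2)*(o)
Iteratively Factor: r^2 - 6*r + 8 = (r - 4)*(r - 2)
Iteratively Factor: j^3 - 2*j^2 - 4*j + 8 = (j - 2)*(j^2 - 4) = (j - 2)*(j + 2)*(j - 2)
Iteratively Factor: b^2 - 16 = (b - 4)*(b + 4)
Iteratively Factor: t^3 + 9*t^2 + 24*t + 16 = (t + 4)*(t^2 + 5*t + 4) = (t + 1)*(t + 4)*(t + 4)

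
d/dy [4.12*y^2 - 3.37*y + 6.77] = 8.24*y - 3.37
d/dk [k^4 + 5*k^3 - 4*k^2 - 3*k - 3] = 4*k^3 + 15*k^2 - 8*k - 3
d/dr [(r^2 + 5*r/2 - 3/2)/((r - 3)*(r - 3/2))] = 2*(-14*r^2 + 24*r + 9)/(4*r^4 - 36*r^3 + 117*r^2 - 162*r + 81)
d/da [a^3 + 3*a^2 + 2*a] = 3*a^2 + 6*a + 2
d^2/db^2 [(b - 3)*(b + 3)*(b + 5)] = 6*b + 10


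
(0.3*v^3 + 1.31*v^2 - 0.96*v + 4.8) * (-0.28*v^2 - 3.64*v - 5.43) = -0.084*v^5 - 1.4588*v^4 - 6.1286*v^3 - 4.9629*v^2 - 12.2592*v - 26.064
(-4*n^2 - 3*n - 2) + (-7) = -4*n^2 - 3*n - 9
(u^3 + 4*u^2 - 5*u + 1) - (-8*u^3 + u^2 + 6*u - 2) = 9*u^3 + 3*u^2 - 11*u + 3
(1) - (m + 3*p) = -m - 3*p + 1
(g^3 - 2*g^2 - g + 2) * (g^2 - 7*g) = g^5 - 9*g^4 + 13*g^3 + 9*g^2 - 14*g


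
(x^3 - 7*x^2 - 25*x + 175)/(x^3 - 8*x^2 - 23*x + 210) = (x - 5)/(x - 6)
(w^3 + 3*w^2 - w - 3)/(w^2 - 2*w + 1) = (w^2 + 4*w + 3)/(w - 1)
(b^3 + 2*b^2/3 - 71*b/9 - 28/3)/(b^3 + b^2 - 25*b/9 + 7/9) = (3*b^2 - 5*b - 12)/(3*b^2 - 4*b + 1)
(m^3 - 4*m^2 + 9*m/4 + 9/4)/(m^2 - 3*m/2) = m - 5/2 - 3/(2*m)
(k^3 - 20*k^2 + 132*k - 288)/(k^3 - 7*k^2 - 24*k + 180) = (k - 8)/(k + 5)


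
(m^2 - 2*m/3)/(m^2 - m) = (m - 2/3)/(m - 1)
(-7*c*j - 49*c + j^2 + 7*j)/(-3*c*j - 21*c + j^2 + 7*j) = (7*c - j)/(3*c - j)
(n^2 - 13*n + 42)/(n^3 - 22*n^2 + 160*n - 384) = (n - 7)/(n^2 - 16*n + 64)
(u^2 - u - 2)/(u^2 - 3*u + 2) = (u + 1)/(u - 1)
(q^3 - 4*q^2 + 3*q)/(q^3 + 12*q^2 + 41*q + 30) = q*(q^2 - 4*q + 3)/(q^3 + 12*q^2 + 41*q + 30)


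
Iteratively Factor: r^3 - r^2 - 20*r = (r + 4)*(r^2 - 5*r) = (r - 5)*(r + 4)*(r)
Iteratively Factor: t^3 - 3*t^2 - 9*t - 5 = (t - 5)*(t^2 + 2*t + 1) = (t - 5)*(t + 1)*(t + 1)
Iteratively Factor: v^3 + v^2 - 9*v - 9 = (v + 3)*(v^2 - 2*v - 3) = (v + 1)*(v + 3)*(v - 3)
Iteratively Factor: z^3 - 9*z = (z - 3)*(z^2 + 3*z) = (z - 3)*(z + 3)*(z)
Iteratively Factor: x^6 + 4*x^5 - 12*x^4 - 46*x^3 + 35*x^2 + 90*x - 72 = (x - 3)*(x^5 + 7*x^4 + 9*x^3 - 19*x^2 - 22*x + 24) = (x - 3)*(x + 4)*(x^4 + 3*x^3 - 3*x^2 - 7*x + 6) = (x - 3)*(x - 1)*(x + 4)*(x^3 + 4*x^2 + x - 6) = (x - 3)*(x - 1)*(x + 2)*(x + 4)*(x^2 + 2*x - 3) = (x - 3)*(x - 1)*(x + 2)*(x + 3)*(x + 4)*(x - 1)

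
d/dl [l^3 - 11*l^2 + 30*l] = 3*l^2 - 22*l + 30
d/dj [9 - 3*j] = -3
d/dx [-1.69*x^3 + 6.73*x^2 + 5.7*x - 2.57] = -5.07*x^2 + 13.46*x + 5.7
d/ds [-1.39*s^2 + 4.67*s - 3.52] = 4.67 - 2.78*s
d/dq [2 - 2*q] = -2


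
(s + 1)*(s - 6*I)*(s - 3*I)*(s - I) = s^4 + s^3 - 10*I*s^3 - 27*s^2 - 10*I*s^2 - 27*s + 18*I*s + 18*I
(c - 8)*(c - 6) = c^2 - 14*c + 48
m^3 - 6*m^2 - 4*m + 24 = (m - 6)*(m - 2)*(m + 2)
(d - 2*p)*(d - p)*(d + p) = d^3 - 2*d^2*p - d*p^2 + 2*p^3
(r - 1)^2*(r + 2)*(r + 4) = r^4 + 4*r^3 - 3*r^2 - 10*r + 8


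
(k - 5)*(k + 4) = k^2 - k - 20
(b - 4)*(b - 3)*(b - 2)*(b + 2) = b^4 - 7*b^3 + 8*b^2 + 28*b - 48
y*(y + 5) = y^2 + 5*y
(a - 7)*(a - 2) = a^2 - 9*a + 14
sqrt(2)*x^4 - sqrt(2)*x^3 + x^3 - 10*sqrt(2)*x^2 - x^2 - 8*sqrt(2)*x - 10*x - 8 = (x - 4)*(x + 2)*(x + sqrt(2)/2)*(sqrt(2)*x + sqrt(2))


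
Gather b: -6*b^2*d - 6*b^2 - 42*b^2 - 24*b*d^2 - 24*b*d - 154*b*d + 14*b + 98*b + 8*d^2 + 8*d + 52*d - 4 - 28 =b^2*(-6*d - 48) + b*(-24*d^2 - 178*d + 112) + 8*d^2 + 60*d - 32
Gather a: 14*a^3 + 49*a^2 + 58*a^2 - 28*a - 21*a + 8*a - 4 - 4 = 14*a^3 + 107*a^2 - 41*a - 8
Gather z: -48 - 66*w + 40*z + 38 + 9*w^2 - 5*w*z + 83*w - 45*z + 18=9*w^2 + 17*w + z*(-5*w - 5) + 8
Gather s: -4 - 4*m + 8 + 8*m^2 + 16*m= 8*m^2 + 12*m + 4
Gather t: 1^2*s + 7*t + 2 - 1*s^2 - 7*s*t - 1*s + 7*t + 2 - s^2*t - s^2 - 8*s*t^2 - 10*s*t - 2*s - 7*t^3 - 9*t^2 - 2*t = -2*s^2 - 2*s - 7*t^3 + t^2*(-8*s - 9) + t*(-s^2 - 17*s + 12) + 4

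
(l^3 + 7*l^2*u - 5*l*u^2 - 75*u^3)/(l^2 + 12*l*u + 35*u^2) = (l^2 + 2*l*u - 15*u^2)/(l + 7*u)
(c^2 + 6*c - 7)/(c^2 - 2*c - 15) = (-c^2 - 6*c + 7)/(-c^2 + 2*c + 15)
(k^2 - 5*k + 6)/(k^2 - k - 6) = (k - 2)/(k + 2)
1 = 1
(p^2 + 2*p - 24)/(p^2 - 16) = (p + 6)/(p + 4)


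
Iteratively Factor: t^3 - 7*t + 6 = (t + 3)*(t^2 - 3*t + 2) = (t - 1)*(t + 3)*(t - 2)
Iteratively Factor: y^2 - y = (y - 1)*(y)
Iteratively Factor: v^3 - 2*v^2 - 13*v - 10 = (v + 1)*(v^2 - 3*v - 10) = (v - 5)*(v + 1)*(v + 2)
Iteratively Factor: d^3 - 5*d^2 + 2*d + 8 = (d - 4)*(d^2 - d - 2) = (d - 4)*(d + 1)*(d - 2)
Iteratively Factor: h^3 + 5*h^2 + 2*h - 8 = (h - 1)*(h^2 + 6*h + 8) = (h - 1)*(h + 2)*(h + 4)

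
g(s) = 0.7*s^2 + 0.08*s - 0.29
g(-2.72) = 4.67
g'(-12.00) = -16.72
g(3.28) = 7.50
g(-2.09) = 2.60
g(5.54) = 21.64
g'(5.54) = 7.84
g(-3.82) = 9.62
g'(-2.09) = -2.85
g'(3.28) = 4.67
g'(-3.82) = -5.27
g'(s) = 1.4*s + 0.08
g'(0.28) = 0.47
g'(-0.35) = -0.41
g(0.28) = -0.21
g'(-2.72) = -3.73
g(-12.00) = 99.55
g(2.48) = 4.21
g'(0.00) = 0.08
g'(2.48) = 3.55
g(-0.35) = -0.23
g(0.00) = -0.29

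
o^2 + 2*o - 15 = (o - 3)*(o + 5)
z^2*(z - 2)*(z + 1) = z^4 - z^3 - 2*z^2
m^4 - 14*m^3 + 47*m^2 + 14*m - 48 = (m - 8)*(m - 6)*(m - 1)*(m + 1)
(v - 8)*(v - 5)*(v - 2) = v^3 - 15*v^2 + 66*v - 80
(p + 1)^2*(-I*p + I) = -I*p^3 - I*p^2 + I*p + I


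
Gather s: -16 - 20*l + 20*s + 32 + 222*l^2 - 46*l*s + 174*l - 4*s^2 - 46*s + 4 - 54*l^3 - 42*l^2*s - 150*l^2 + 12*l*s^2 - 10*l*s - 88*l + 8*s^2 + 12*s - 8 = -54*l^3 + 72*l^2 + 66*l + s^2*(12*l + 4) + s*(-42*l^2 - 56*l - 14) + 12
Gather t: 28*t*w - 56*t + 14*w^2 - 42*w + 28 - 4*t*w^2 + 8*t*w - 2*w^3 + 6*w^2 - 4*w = t*(-4*w^2 + 36*w - 56) - 2*w^3 + 20*w^2 - 46*w + 28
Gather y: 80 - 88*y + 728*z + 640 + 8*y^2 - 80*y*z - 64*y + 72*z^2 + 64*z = 8*y^2 + y*(-80*z - 152) + 72*z^2 + 792*z + 720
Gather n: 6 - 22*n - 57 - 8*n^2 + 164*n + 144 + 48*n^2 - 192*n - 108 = 40*n^2 - 50*n - 15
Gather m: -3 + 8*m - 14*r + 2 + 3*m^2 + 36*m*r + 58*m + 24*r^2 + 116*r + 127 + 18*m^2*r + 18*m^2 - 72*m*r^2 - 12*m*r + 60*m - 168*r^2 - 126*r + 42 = m^2*(18*r + 21) + m*(-72*r^2 + 24*r + 126) - 144*r^2 - 24*r + 168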